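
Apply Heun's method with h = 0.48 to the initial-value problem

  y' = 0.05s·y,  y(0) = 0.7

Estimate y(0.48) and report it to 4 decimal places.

Heun: k1 = f(s_n, y_n); k2 = f(s_n + h, y_n + h·k1); y_{n+1} = y_n + (h/2)·(k1 + k2).
s=0.000000, y=0.700000:
  k1 = f(0.000000, 0.700000) = 0.000000
  k2 = f(0.480000, 0.700000) = 0.016800
  y ← 0.700000 + (0.48/2)·(0.000000 + 0.016800) = 0.704032
y(0.48) ≈ 0.7040

0.7040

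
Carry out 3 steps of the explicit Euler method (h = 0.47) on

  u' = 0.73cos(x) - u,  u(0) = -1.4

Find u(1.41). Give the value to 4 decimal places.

0.2524

Euler: u_{n+1} = u_n + h·f(x_n, u_n).
x=0.000000, u=-1.400000: f=2.130000 → u ← -1.400000 + 0.47·2.130000 = -0.398900
x=0.470000, u=-0.398900: f=1.049745 → u ← -0.398900 + 0.47·1.049745 = 0.094480
x=0.940000, u=0.094480: f=0.336065 → u ← 0.094480 + 0.47·0.336065 = 0.252431
u(1.41) ≈ 0.2524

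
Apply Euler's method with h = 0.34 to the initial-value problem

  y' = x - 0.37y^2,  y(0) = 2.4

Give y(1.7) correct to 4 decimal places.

1.6831

Euler: y_{n+1} = y_n + h·f(x_n, y_n).
x=0.000000, y=2.400000: f=-2.131200 → y ← 2.400000 + 0.34·(-2.131200) = 1.675392
x=0.340000, y=1.675392: f=-0.698567 → y ← 1.675392 + 0.34·(-0.698567) = 1.437879
x=0.680000, y=1.437879: f=-0.084974 → y ← 1.437879 + 0.34·(-0.084974) = 1.408988
x=1.020000, y=1.408988: f=0.285458 → y ← 1.408988 + 0.34·0.285458 = 1.506044
x=1.360000, y=1.506044: f=0.520778 → y ← 1.506044 + 0.34·0.520778 = 1.683108
y(1.7) ≈ 1.6831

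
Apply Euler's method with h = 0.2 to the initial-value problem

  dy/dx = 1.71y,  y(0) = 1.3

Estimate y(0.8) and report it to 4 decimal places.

Euler: y_{n+1} = y_n + h·f(x_n, y_n).
x=0.000000, y=1.300000: f=2.223000 → y ← 1.300000 + 0.2·2.223000 = 1.744600
x=0.200000, y=1.744600: f=2.983266 → y ← 1.744600 + 0.2·2.983266 = 2.341253
x=0.400000, y=2.341253: f=4.003543 → y ← 2.341253 + 0.2·4.003543 = 3.141962
x=0.600000, y=3.141962: f=5.372755 → y ← 3.141962 + 0.2·5.372755 = 4.216513
y(0.8) ≈ 4.2165

4.2165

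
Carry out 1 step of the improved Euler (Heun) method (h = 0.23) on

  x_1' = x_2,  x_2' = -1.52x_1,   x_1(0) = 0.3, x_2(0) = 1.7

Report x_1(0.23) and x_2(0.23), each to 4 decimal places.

Heun on (x_1,x_2): k1 = f(x_n, state_n); k2 = f(x_n + h, state_n + h·k1); state_{n+1} = state_n + (h/2)·(k1 + k2).
0.000000: (0.300000, 1.700000)
  k1 = (1.700000, -0.456000)
  predictor → (0.691000, 1.595120)
  k2 = (1.595120, -1.050320)
  → (0.678939, 1.526773)
(x_1(0.23), x_2(0.23)) ≈ (0.6789, 1.5268)

0.6789, 1.5268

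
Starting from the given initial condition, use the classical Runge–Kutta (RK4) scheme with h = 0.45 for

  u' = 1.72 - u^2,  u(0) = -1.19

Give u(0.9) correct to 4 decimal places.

-0.4254

RK4: k1 = f(x_n, u_n); k2 = f(x_n + h/2, u_n + (h/2)·k1); k3 = f(x_n + h/2, u_n + (h/2)·k2); k4 = f(x_n + h, u_n + h·k3); u_{n+1} = u_n + (h/6)·(k1 + 2k2 + 2k3 + k4).
x=0.000000, u=-1.190000:
  k1 = f(0.000000, -1.190000) = 0.303900
  k2 = f(0.225000, -1.121622) = 0.461963
  k3 = f(0.225000, -1.086058) = 0.540477
  k4 = f(0.450000, -0.946785) = 0.823598
  u ← -1.190000 + (0.45/6)·(k1 + 2k2 + 2k3 + k4) = -0.955072
x=0.450000, u=-0.955072:
  k1 = f(0.450000, -0.955072) = 0.807838
  k2 = f(0.675000, -0.773308) = 1.121995
  k3 = f(0.675000, -0.702623) = 1.226321
  k4 = f(0.900000, -0.403227) = 1.557408
  u ← -0.955072 + (0.45/6)·(k1 + 2k2 + 2k3 + k4) = -0.425431
u(0.9) ≈ -0.4254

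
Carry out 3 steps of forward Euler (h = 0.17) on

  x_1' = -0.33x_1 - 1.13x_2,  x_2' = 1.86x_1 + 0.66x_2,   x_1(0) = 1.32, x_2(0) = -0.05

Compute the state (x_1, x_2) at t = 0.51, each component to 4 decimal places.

0.8995, 1.2418

Euler on (x_1,x_2): x_1_{n+1} = x_1_n + h·x_1', x_2_{n+1} = x_2_n + h·x_2'.
0.000000: (1.320000, -0.050000); f=(-0.379100, 2.422200) → (1.255553, 0.361774)
0.170000: (1.255553, 0.361774); f=(-0.823137, 2.574099) → (1.115620, 0.799371)
0.340000: (1.115620, 0.799371); f=(-1.271444, 2.602637) → (0.899474, 1.241819)
(x_1(0.51), x_2(0.51)) ≈ (0.8995, 1.2418)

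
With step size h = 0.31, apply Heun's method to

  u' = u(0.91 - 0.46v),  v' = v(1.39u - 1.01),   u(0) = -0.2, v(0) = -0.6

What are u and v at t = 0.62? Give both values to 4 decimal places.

-0.3898, -0.2609

Heun on (u,v): k1 = f(t_n, state_n); k2 = f(t_n + h, state_n + h·k1); state_{n+1} = state_n + (h/2)·(k1 + k2).
0.000000: (-0.200000, -0.600000)
  k1 = (-0.237200, 0.772800)
  predictor → (-0.273532, -0.360432)
  k2 = (-0.294265, 0.501076)
  → (-0.282377, -0.402549)
0.310000: (-0.282377, -0.402549)
  k1 = (-0.309252, 0.564577)
  predictor → (-0.378245, -0.227530)
  k2 = (-0.383792, 0.349432)
  → (-0.389799, -0.260878)
(u(0.62), v(0.62)) ≈ (-0.3898, -0.2609)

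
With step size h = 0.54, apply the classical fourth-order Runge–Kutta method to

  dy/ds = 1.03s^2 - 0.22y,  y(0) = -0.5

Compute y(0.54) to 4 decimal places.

RK4: k1 = f(s_n, y_n); k2 = f(s_n + h/2, y_n + (h/2)·k1); k3 = f(s_n + h/2, y_n + (h/2)·k2); k4 = f(s_n + h, y_n + h·k3); y_{n+1} = y_n + (h/6)·(k1 + 2k2 + 2k3 + k4).
s=0.000000, y=-0.500000:
  k1 = f(0.000000, -0.500000) = 0.110000
  k2 = f(0.270000, -0.470300) = 0.178553
  k3 = f(0.270000, -0.451791) = 0.174481
  k4 = f(0.540000, -0.405780) = 0.389620
  y ← -0.500000 + (0.54/6)·(k1 + 2k2 + 2k3 + k4) = -0.391488
y(0.54) ≈ -0.3915

-0.3915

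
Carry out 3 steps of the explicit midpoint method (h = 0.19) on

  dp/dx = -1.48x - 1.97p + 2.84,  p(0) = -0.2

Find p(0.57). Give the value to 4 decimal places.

0.7134

Midpoint: k1 = f(x_n, p_n); k2 = f(x_n + h/2, p_n + (h/2)·k1); p_{n+1} = p_n + h·k2.
x=0.000000, p=-0.200000:
  k1 = f(0.000000, -0.200000) = 3.234000
  k2 = f(0.095000, 0.107230) = 2.488157
  p ← -0.200000 + 0.19·2.488157 = 0.272750
x=0.190000, p=0.272750:
  k1 = f(0.190000, 0.272750) = 2.021483
  k2 = f(0.285000, 0.464791) = 1.502562
  p ← 0.272750 + 0.19·1.502562 = 0.558237
x=0.380000, p=0.558237:
  k1 = f(0.380000, 0.558237) = 1.177874
  k2 = f(0.475000, 0.670135) = 0.816835
  p ← 0.558237 + 0.19·0.816835 = 0.713435
p(0.57) ≈ 0.7134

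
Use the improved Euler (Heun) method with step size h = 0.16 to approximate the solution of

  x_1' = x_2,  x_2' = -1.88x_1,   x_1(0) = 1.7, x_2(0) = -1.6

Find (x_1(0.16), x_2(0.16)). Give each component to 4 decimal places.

1.4031, -2.0729

Heun on (x_1,x_2): k1 = f(t_n, state_n); k2 = f(t_n + h, state_n + h·k1); state_{n+1} = state_n + (h/2)·(k1 + k2).
0.000000: (1.700000, -1.600000)
  k1 = (-1.600000, -3.196000)
  predictor → (1.444000, -2.111360)
  k2 = (-2.111360, -2.714720)
  → (1.403091, -2.072858)
(x_1(0.16), x_2(0.16)) ≈ (1.4031, -2.0729)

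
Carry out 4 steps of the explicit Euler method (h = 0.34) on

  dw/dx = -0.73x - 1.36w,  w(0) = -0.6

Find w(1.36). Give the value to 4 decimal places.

Euler: w_{n+1} = w_n + h·f(x_n, w_n).
x=0.000000, w=-0.600000: f=0.816000 → w ← -0.600000 + 0.34·0.816000 = -0.322560
x=0.340000, w=-0.322560: f=0.190482 → w ← -0.322560 + 0.34·0.190482 = -0.257796
x=0.680000, w=-0.257796: f=-0.145797 → w ← -0.257796 + 0.34·(-0.145797) = -0.307367
x=1.020000, w=-0.307367: f=-0.326581 → w ← -0.307367 + 0.34·(-0.326581) = -0.418405
w(1.36) ≈ -0.4184

-0.4184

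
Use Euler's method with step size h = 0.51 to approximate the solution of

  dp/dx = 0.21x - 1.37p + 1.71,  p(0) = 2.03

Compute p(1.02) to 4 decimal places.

1.3738

Euler: p_{n+1} = p_n + h·f(x_n, p_n).
x=0.000000, p=2.030000: f=-1.071100 → p ← 2.030000 + 0.51·(-1.071100) = 1.483739
x=0.510000, p=1.483739: f=-0.215622 → p ← 1.483739 + 0.51·(-0.215622) = 1.373772
p(1.02) ≈ 1.3738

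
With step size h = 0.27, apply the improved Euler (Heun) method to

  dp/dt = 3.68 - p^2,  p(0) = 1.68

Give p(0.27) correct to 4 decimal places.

1.7993

Heun: k1 = f(t_n, p_n); k2 = f(t_n + h, p_n + h·k1); p_{n+1} = p_n + (h/2)·(k1 + k2).
t=0.000000, p=1.680000:
  k1 = f(0.000000, 1.680000) = 0.857600
  k2 = f(0.270000, 1.911552) = 0.025969
  p ← 1.680000 + (0.27/2)·(0.857600 + 0.025969) = 1.799282
p(0.27) ≈ 1.7993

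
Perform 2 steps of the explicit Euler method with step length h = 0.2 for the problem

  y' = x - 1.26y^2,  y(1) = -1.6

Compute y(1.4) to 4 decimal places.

Euler: y_{n+1} = y_n + h·f(x_n, y_n).
x=1.000000, y=-1.600000: f=-2.225600 → y ← -1.600000 + 0.2·(-2.225600) = -2.045120
x=1.200000, y=-2.045120: f=-4.069970 → y ← -2.045120 + 0.2·(-4.069970) = -2.859114
y(1.4) ≈ -2.8591

-2.8591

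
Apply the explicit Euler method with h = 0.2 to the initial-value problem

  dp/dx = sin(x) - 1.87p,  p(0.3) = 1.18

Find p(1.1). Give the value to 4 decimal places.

Euler: p_{n+1} = p_n + h·f(x_n, p_n).
x=0.300000, p=1.180000: f=-1.911080 → p ← 1.180000 + 0.2·(-1.911080) = 0.797784
x=0.500000, p=0.797784: f=-1.012431 → p ← 0.797784 + 0.2·(-1.012431) = 0.595298
x=0.700000, p=0.595298: f=-0.468989 → p ← 0.595298 + 0.2·(-0.468989) = 0.501500
x=0.900000, p=0.501500: f=-0.154478 → p ← 0.501500 + 0.2·(-0.154478) = 0.470604
p(1.1) ≈ 0.4706

0.4706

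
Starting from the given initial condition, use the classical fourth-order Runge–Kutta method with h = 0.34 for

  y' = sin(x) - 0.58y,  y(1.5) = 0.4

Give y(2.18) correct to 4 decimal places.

RK4: k1 = f(x_n, y_n); k2 = f(x_n + h/2, y_n + (h/2)·k1); k3 = f(x_n + h/2, y_n + (h/2)·k2); k4 = f(x_n + h, y_n + h·k3); y_{n+1} = y_n + (h/6)·(k1 + 2k2 + 2k3 + k4).
x=1.500000, y=0.400000:
  k1 = f(1.500000, 0.400000) = 0.765495
  k2 = f(1.670000, 0.530134) = 0.687606
  k3 = f(1.670000, 0.516893) = 0.695285
  k4 = f(1.840000, 0.636397) = 0.594873
  y ← 0.400000 + (0.34/6)·(k1 + 2k2 + 2k3 + k4) = 0.633815
x=1.840000, y=0.633815:
  k1 = f(1.840000, 0.633815) = 0.596370
  k2 = f(2.010000, 0.735198) = 0.478676
  k3 = f(2.010000, 0.715190) = 0.490280
  k4 = f(2.180000, 0.800510) = 0.355808
  y ← 0.633815 + (0.34/6)·(k1 + 2k2 + 2k3 + k4) = 0.797587
y(2.18) ≈ 0.7976

0.7976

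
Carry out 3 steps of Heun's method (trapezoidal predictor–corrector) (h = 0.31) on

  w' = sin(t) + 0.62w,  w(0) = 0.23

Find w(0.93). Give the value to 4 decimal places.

0.8863

Heun: k1 = f(t_n, w_n); k2 = f(t_n + h, w_n + h·k1); w_{n+1} = w_n + (h/2)·(k1 + k2).
t=0.000000, w=0.230000:
  k1 = f(0.000000, 0.230000) = 0.142600
  k2 = f(0.310000, 0.274206) = 0.475066
  w ← 0.230000 + (0.31/2)·(0.142600 + 0.475066) = 0.325738
t=0.310000, w=0.325738:
  k1 = f(0.310000, 0.325738) = 0.507016
  k2 = f(0.620000, 0.482913) = 0.880441
  w ← 0.325738 + (0.31/2)·(0.507016 + 0.880441) = 0.540794
t=0.620000, w=0.540794:
  k1 = f(0.620000, 0.540794) = 0.916328
  k2 = f(0.930000, 0.824856) = 1.313031
  w ← 0.540794 + (0.31/2)·(0.916328 + 1.313031) = 0.886345
w(0.93) ≈ 0.8863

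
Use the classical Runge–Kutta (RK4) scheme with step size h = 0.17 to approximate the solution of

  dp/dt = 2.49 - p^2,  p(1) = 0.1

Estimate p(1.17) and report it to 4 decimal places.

RK4: k1 = f(t_n, p_n); k2 = f(t_n + h/2, p_n + (h/2)·k1); k3 = f(t_n + h/2, p_n + (h/2)·k2); k4 = f(t_n + h, p_n + h·k3); p_{n+1} = p_n + (h/6)·(k1 + 2k2 + 2k3 + k4).
t=1.000000, p=0.100000:
  k1 = f(1.000000, 0.100000) = 2.480000
  k2 = f(1.085000, 0.310800) = 2.393403
  k3 = f(1.085000, 0.303439) = 2.397925
  k4 = f(1.170000, 0.507647) = 2.232294
  p ← 0.100000 + (0.17/6)·(k1 + 2k2 + 2k3 + k4) = 0.505024
p(1.17) ≈ 0.5050

0.5050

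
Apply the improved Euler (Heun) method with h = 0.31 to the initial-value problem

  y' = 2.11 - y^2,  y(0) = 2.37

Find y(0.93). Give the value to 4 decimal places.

Heun: k1 = f(t_n, y_n); k2 = f(t_n + h, y_n + h·k1); y_{n+1} = y_n + (h/2)·(k1 + k2).
t=0.000000, y=2.370000:
  k1 = f(0.000000, 2.370000) = -3.506900
  k2 = f(0.310000, 1.282861) = 0.464268
  y ← 2.370000 + (0.31/2)·(-3.506900 + 0.464268) = 1.898392
t=0.310000, y=1.898392:
  k1 = f(0.310000, 1.898392) = -1.493892
  k2 = f(0.620000, 1.435285) = 0.049956
  y ← 1.898392 + (0.31/2)·(-1.493892 + 0.049956) = 1.674582
t=0.620000, y=1.674582:
  k1 = f(0.620000, 1.674582) = -0.694224
  k2 = f(0.930000, 1.459372) = -0.019767
  y ← 1.674582 + (0.31/2)·(-0.694224 + (-0.019767)) = 1.563913
y(0.93) ≈ 1.5639

1.5639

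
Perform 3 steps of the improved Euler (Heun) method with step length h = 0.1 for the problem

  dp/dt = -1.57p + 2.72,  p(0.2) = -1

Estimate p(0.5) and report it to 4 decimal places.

Heun: k1 = f(t_n, p_n); k2 = f(t_n + h, p_n + h·k1); p_{n+1} = p_n + (h/2)·(k1 + k2).
t=0.200000, p=-1.000000:
  k1 = f(0.200000, -1.000000) = 4.290000
  k2 = f(0.300000, -0.571000) = 3.616470
  p ← -1.000000 + (0.1/2)·(4.290000 + 3.616470) = -0.604676
t=0.300000, p=-0.604676:
  k1 = f(0.300000, -0.604676) = 3.669342
  k2 = f(0.400000, -0.237742) = 3.093255
  p ← -0.604676 + (0.1/2)·(3.669342 + 3.093255) = -0.266547
t=0.400000, p=-0.266547:
  k1 = f(0.400000, -0.266547) = 3.138478
  k2 = f(0.500000, 0.047301) = 2.645737
  p ← -0.266547 + (0.1/2)·(3.138478 + 2.645737) = 0.022664
p(0.5) ≈ 0.0227

0.0227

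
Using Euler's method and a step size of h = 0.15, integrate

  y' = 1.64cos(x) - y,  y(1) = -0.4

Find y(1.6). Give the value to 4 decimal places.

0.0310

Euler: y_{n+1} = y_n + h·f(x_n, y_n).
x=1.000000, y=-0.400000: f=1.286096 → y ← -0.400000 + 0.15·1.286096 = -0.207086
x=1.150000, y=-0.207086: f=0.877005 → y ← -0.207086 + 0.15·0.877005 = -0.075535
x=1.300000, y=-0.075535: f=0.514233 → y ← -0.075535 + 0.15·0.514233 = 0.001600
x=1.450000, y=0.001600: f=0.196024 → y ← 0.001600 + 0.15·0.196024 = 0.031004
y(1.6) ≈ 0.0310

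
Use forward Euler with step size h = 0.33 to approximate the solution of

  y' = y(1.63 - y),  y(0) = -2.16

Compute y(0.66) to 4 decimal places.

Euler: y_{n+1} = y_n + h·f(x_n, y_n).
x=0.000000, y=-2.160000: f=-8.186400 → y ← -2.160000 + 0.33·(-8.186400) = -4.861512
x=0.330000, y=-4.861512: f=-31.558563 → y ← -4.861512 + 0.33·(-31.558563) = -15.275838
y(0.66) ≈ -15.2758

-15.2758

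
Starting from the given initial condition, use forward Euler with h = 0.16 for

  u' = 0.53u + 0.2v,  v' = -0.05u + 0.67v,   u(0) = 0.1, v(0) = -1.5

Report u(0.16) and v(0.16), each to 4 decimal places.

Euler on (u,v): u_{n+1} = u_n + h·u', v_{n+1} = v_n + h·v'.
0.000000: (0.100000, -1.500000); f=(-0.247000, -1.010000) → (0.060480, -1.661600)
(u(0.16), v(0.16)) ≈ (0.0605, -1.6616)

0.0605, -1.6616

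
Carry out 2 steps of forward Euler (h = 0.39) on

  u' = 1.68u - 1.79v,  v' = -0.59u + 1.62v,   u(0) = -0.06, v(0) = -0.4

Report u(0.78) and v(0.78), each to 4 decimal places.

Euler on (u,v): u_{n+1} = u_n + h·u', v_{n+1} = v_n + h·v'.
0.000000: (-0.060000, -0.400000); f=(0.615200, -0.612600) → (0.179928, -0.638914)
0.390000: (0.179928, -0.638914); f=(1.445935, -1.141198) → (0.743843, -1.083981)
(u(0.78), v(0.78)) ≈ (0.7438, -1.0840)

0.7438, -1.0840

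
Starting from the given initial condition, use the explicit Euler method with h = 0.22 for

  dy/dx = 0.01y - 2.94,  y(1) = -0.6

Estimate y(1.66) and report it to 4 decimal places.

-2.5486

Euler: y_{n+1} = y_n + h·f(x_n, y_n).
x=1.000000, y=-0.600000: f=-2.946000 → y ← -0.600000 + 0.22·(-2.946000) = -1.248120
x=1.220000, y=-1.248120: f=-2.952481 → y ← -1.248120 + 0.22·(-2.952481) = -1.897666
x=1.440000, y=-1.897666: f=-2.958977 → y ← -1.897666 + 0.22·(-2.958977) = -2.548641
y(1.66) ≈ -2.5486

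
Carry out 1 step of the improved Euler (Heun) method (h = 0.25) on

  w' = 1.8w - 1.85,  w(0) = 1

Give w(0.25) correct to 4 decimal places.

0.9847

Heun: k1 = f(t_n, w_n); k2 = f(t_n + h, w_n + h·k1); w_{n+1} = w_n + (h/2)·(k1 + k2).
t=0.000000, w=1.000000:
  k1 = f(0.000000, 1.000000) = -0.050000
  k2 = f(0.250000, 0.987500) = -0.072500
  w ← 1.000000 + (0.25/2)·(-0.050000 + (-0.072500)) = 0.984687
w(0.25) ≈ 0.9847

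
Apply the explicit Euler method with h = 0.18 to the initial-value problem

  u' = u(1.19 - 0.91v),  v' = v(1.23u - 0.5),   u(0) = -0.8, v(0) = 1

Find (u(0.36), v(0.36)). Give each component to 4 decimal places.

Euler on (u,v): u_{n+1} = u_n + h·u', v_{n+1} = v_n + h·v'.
0.000000: (-0.800000, 1.000000); f=(-0.224000, -1.484000) → (-0.840320, 0.732880)
0.180000: (-0.840320, 0.732880); f=(-0.439554, -1.123940) → (-0.919440, 0.530571)
(u(0.36), v(0.36)) ≈ (-0.9194, 0.5306)

-0.9194, 0.5306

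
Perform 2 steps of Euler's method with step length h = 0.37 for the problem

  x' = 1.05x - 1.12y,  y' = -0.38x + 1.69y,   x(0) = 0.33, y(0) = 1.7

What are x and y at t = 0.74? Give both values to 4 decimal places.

-1.4677, 4.4499

Euler on (x,y): x_{n+1} = x_n + h·x', y_{n+1} = y_n + h·y'.
0.000000: (0.330000, 1.700000); f=(-1.557500, 2.747600) → (-0.246275, 2.716612)
0.370000: (-0.246275, 2.716612); f=(-3.301194, 4.684659) → (-1.467717, 4.449936)
(x(0.74), y(0.74)) ≈ (-1.4677, 4.4499)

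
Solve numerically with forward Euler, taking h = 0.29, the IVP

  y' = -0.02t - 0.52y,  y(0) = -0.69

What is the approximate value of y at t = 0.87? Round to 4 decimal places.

Euler: y_{n+1} = y_n + h·f(t_n, y_n).
t=0.000000, y=-0.690000: f=0.358800 → y ← -0.690000 + 0.29·0.358800 = -0.585948
t=0.290000, y=-0.585948: f=0.298893 → y ← -0.585948 + 0.29·0.298893 = -0.499269
t=0.580000, y=-0.499269: f=0.248020 → y ← -0.499269 + 0.29·0.248020 = -0.427343
y(0.87) ≈ -0.4273

-0.4273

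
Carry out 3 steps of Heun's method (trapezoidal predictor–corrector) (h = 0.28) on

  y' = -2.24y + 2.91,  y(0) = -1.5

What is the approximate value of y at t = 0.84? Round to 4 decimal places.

Heun: k1 = f(t_n, y_n); k2 = f(t_n + h, y_n + h·k1); y_{n+1} = y_n + (h/2)·(k1 + k2).
t=0.000000, y=-1.500000:
  k1 = f(0.000000, -1.500000) = 6.270000
  k2 = f(0.280000, 0.255600) = 2.337456
  y ← -1.500000 + (0.28/2)·(6.270000 + 2.337456) = -0.294956
t=0.280000, y=-0.294956:
  k1 = f(0.280000, -0.294956) = 3.570702
  k2 = f(0.560000, 0.704840) = 1.331158
  y ← -0.294956 + (0.28/2)·(3.570702 + 1.331158) = 0.391304
t=0.560000, y=0.391304:
  k1 = f(0.560000, 0.391304) = 2.033479
  k2 = f(0.840000, 0.960678) = 0.758081
  y ← 0.391304 + (0.28/2)·(2.033479 + 0.758081) = 0.782122
y(0.84) ≈ 0.7821

0.7821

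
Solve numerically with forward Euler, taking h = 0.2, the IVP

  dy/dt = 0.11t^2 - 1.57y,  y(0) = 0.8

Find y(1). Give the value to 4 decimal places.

Euler: y_{n+1} = y_n + h·f(t_n, y_n).
t=0.000000, y=0.800000: f=-1.256000 → y ← 0.800000 + 0.2·(-1.256000) = 0.548800
t=0.200000, y=0.548800: f=-0.857216 → y ← 0.548800 + 0.2·(-0.857216) = 0.377357
t=0.400000, y=0.377357: f=-0.574850 → y ← 0.377357 + 0.2·(-0.574850) = 0.262387
t=0.600000, y=0.262387: f=-0.372347 → y ← 0.262387 + 0.2·(-0.372347) = 0.187917
t=0.800000, y=0.187917: f=-0.224630 → y ← 0.187917 + 0.2·(-0.224630) = 0.142991
y(1) ≈ 0.1430

0.1430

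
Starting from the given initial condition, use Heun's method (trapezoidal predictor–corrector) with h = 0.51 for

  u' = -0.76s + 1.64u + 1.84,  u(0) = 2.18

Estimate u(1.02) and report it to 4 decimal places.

14.0641

Heun: k1 = f(s_n, u_n); k2 = f(s_n + h, u_n + h·k1); u_{n+1} = u_n + (h/2)·(k1 + k2).
s=0.000000, u=2.180000:
  k1 = f(0.000000, 2.180000) = 5.415200
  k2 = f(0.510000, 4.941752) = 9.556873
  u ← 2.180000 + (0.51/2)·(5.415200 + 9.556873) = 5.997879
s=0.510000, u=5.997879:
  k1 = f(0.510000, 5.997879) = 11.288921
  k2 = f(1.020000, 11.755228) = 20.343375
  u ← 5.997879 + (0.51/2)·(11.288921 + 20.343375) = 14.064114
u(1.02) ≈ 14.0641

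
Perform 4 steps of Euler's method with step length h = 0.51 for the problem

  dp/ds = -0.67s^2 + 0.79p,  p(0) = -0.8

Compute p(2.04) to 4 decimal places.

-4.5724

Euler: p_{n+1} = p_n + h·f(s_n, p_n).
s=0.000000, p=-0.800000: f=-0.632000 → p ← -0.800000 + 0.51·(-0.632000) = -1.122320
s=0.510000, p=-1.122320: f=-1.060900 → p ← -1.122320 + 0.51·(-1.060900) = -1.663379
s=1.020000, p=-1.663379: f=-2.011137 → p ← -1.663379 + 0.51·(-2.011137) = -2.689059
s=1.530000, p=-2.689059: f=-3.692760 → p ← -2.689059 + 0.51·(-3.692760) = -4.572366
p(2.04) ≈ -4.5724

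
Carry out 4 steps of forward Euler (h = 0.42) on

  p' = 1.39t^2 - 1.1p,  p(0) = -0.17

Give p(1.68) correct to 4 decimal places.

1.1640

Euler: p_{n+1} = p_n + h·f(t_n, p_n).
t=0.000000, p=-0.170000: f=0.187000 → p ← -0.170000 + 0.42·0.187000 = -0.091460
t=0.420000, p=-0.091460: f=0.345802 → p ← -0.091460 + 0.42·0.345802 = 0.053777
t=0.840000, p=0.053777: f=0.921629 → p ← 0.053777 + 0.42·0.921629 = 0.440861
t=1.260000, p=0.440861: f=1.721817 → p ← 0.440861 + 0.42·1.721817 = 1.164024
p(1.68) ≈ 1.1640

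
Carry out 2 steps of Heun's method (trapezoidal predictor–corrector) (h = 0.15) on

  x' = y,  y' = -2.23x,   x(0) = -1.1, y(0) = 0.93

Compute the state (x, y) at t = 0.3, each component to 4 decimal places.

Heun on (x,y): k1 = f(t_n, state_n); k2 = f(t_n + h, state_n + h·k1); state_{n+1} = state_n + (h/2)·(k1 + k2).
0.000000: (-1.100000, 0.930000)
  k1 = (0.930000, 2.453000)
  predictor → (-0.960500, 1.297950)
  k2 = (1.297950, 2.141915)
  → (-0.932904, 1.274619)
0.150000: (-0.932904, 1.274619)
  k1 = (1.274619, 2.080375)
  predictor → (-0.741711, 1.586675)
  k2 = (1.586675, 1.654015)
  → (-0.718307, 1.554698)
(x(0.3), y(0.3)) ≈ (-0.7183, 1.5547)

-0.7183, 1.5547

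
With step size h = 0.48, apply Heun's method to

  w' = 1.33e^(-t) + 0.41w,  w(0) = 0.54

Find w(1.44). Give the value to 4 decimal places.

2.4865

Heun: k1 = f(t_n, w_n); k2 = f(t_n + h, w_n + h·k1); w_{n+1} = w_n + (h/2)·(k1 + k2).
t=0.000000, w=0.540000:
  k1 = f(0.000000, 0.540000) = 1.551400
  k2 = f(0.480000, 1.284672) = 1.349697
  w ← 0.540000 + (0.48/2)·(1.551400 + 1.349697) = 1.236263
t=0.480000, w=1.236263:
  k1 = f(0.480000, 1.236263) = 1.329850
  k2 = f(0.960000, 1.874591) = 1.277830
  w ← 1.236263 + (0.48/2)·(1.329850 + 1.277830) = 1.862107
t=0.960000, w=1.862107:
  k1 = f(0.960000, 1.862107) = 1.272711
  k2 = f(1.440000, 2.473008) = 1.329047
  w ← 1.862107 + (0.48/2)·(1.272711 + 1.329047) = 2.486529
w(1.44) ≈ 2.4865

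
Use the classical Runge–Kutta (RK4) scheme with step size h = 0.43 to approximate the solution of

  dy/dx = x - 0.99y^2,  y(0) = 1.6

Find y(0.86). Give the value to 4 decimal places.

0.9170

RK4: k1 = f(x_n, y_n); k2 = f(x_n + h/2, y_n + (h/2)·k1); k3 = f(x_n + h/2, y_n + (h/2)·k2); k4 = f(x_n + h, y_n + h·k3); y_{n+1} = y_n + (h/6)·(k1 + 2k2 + 2k3 + k4).
x=0.000000, y=1.600000:
  k1 = f(0.000000, 1.600000) = -2.534400
  k2 = f(0.215000, 1.055104) = -0.887112
  k3 = f(0.215000, 1.409271) = -1.751184
  k4 = f(0.430000, 0.846991) = -0.280220
  y ← 1.600000 + (0.43/6)·(k1 + 2k2 + 2k3 + k4) = 1.020130
x=0.430000, y=1.020130:
  k1 = f(0.430000, 1.020130) = -0.600258
  k2 = f(0.645000, 0.891074) = -0.141073
  k3 = f(0.645000, 0.989799) = -0.324905
  k4 = f(0.860000, 0.880421) = 0.092611
  y ← 1.020130 + (0.43/6)·(k1 + 2k2 + 2k3 + k4) = 0.916958
y(0.86) ≈ 0.9170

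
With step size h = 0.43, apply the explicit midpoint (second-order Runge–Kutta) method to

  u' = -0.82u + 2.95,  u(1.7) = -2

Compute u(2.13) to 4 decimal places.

Midpoint: k1 = f(s_n, u_n); k2 = f(s_n + h/2, u_n + (h/2)·k1); u_{n+1} = u_n + h·k2.
s=1.700000, u=-2.000000:
  k1 = f(1.700000, -2.000000) = 4.590000
  k2 = f(1.915000, -1.013150) = 3.780783
  u ← -2.000000 + 0.43·3.780783 = -0.374263
u(2.13) ≈ -0.3743

-0.3743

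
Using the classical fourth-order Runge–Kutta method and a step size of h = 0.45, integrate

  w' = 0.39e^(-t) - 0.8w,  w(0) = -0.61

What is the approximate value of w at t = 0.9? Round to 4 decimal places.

-0.1407

RK4: k1 = f(t_n, w_n); k2 = f(t_n + h/2, w_n + (h/2)·k1); k3 = f(t_n + h/2, w_n + (h/2)·k2); k4 = f(t_n + h, w_n + h·k3); w_{n+1} = w_n + (h/6)·(k1 + 2k2 + 2k3 + k4).
t=0.000000, w=-0.610000:
  k1 = f(0.000000, -0.610000) = 0.878000
  k2 = f(0.225000, -0.412450) = 0.641381
  k3 = f(0.225000, -0.465689) = 0.683973
  k4 = f(0.450000, -0.302212) = 0.490445
  w ← -0.610000 + (0.45/6)·(k1 + 2k2 + 2k3 + k4) = -0.308564
t=0.450000, w=-0.308564:
  k1 = f(0.450000, -0.308564) = 0.495526
  k2 = f(0.675000, -0.197070) = 0.356227
  k3 = f(0.675000, -0.228412) = 0.381301
  k4 = f(0.900000, -0.136978) = 0.268145
  w ← -0.308564 + (0.45/6)·(k1 + 2k2 + 2k3 + k4) = -0.140659
w(0.9) ≈ -0.1407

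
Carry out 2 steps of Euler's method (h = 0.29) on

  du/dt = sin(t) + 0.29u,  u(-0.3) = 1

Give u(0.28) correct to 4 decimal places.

Euler: u_{n+1} = u_n + h·f(t_n, u_n).
t=-0.300000, u=1.000000: f=-0.005520 → u ← 1.000000 + 0.29·(-0.005520) = 0.998399
t=-0.010000, u=0.998399: f=0.279536 → u ← 0.998399 + 0.29·0.279536 = 1.079465
u(0.28) ≈ 1.0795

1.0795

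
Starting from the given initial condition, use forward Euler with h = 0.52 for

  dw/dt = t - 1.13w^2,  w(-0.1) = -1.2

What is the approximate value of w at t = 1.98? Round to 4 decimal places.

Euler: w_{n+1} = w_n + h·f(t_n, w_n).
t=-0.100000, w=-1.200000: f=-1.727200 → w ← -1.200000 + 0.52·(-1.727200) = -2.098144
t=0.420000, w=-2.098144: f=-4.554495 → w ← -2.098144 + 0.52·(-4.554495) = -4.466482
t=0.940000, w=-4.466482: f=-21.602887 → w ← -4.466482 + 0.52·(-21.602887) = -15.699983
t=1.460000, w=-15.699983: f=-277.073091 → w ← -15.699983 + 0.52·(-277.073091) = -159.777990
w(1.98) ≈ -159.7780

-159.7780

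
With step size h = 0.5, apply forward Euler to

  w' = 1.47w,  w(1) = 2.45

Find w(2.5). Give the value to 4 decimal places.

12.7957

Euler: w_{n+1} = w_n + h·f(x_n, w_n).
x=1.000000, w=2.450000: f=3.601500 → w ← 2.450000 + 0.5·3.601500 = 4.250750
x=1.500000, w=4.250750: f=6.248602 → w ← 4.250750 + 0.5·6.248602 = 7.375051
x=2.000000, w=7.375051: f=10.841325 → w ← 7.375051 + 0.5·10.841325 = 12.795714
w(2.5) ≈ 12.7957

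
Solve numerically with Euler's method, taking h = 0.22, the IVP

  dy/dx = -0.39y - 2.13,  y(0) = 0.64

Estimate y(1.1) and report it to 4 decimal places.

Euler: y_{n+1} = y_n + h·f(x_n, y_n).
x=0.000000, y=0.640000: f=-2.379600 → y ← 0.640000 + 0.22·(-2.379600) = 0.116488
x=0.220000, y=0.116488: f=-2.175430 → y ← 0.116488 + 0.22·(-2.175430) = -0.362107
x=0.440000, y=-0.362107: f=-1.988778 → y ← -0.362107 + 0.22·(-1.988778) = -0.799638
x=0.660000, y=-0.799638: f=-1.818141 → y ← -0.799638 + 0.22·(-1.818141) = -1.199629
x=0.880000, y=-1.199629: f=-1.662145 → y ← -1.199629 + 0.22·(-1.662145) = -1.565301
y(1.1) ≈ -1.5653

-1.5653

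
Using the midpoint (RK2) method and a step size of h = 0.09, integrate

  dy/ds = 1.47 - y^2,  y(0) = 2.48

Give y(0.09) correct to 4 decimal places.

Midpoint: k1 = f(s_n, y_n); k2 = f(s_n + h/2, y_n + (h/2)·k1); y_{n+1} = y_n + h·k2.
s=0.000000, y=2.480000:
  k1 = f(0.000000, 2.480000) = -4.680400
  k2 = f(0.045000, 2.269382) = -3.680095
  y ← 2.480000 + 0.09·(-3.680095) = 2.148791
y(0.09) ≈ 2.1488

2.1488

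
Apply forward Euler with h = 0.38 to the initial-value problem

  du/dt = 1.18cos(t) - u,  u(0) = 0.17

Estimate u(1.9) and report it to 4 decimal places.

Euler: u_{n+1} = u_n + h·f(t_n, u_n).
t=0.000000, u=0.170000: f=1.010000 → u ← 0.170000 + 0.38·1.010000 = 0.553800
t=0.380000, u=0.553800: f=0.542024 → u ← 0.553800 + 0.38·0.542024 = 0.759769
t=0.760000, u=0.759769: f=0.095537 → u ← 0.759769 + 0.38·0.095537 = 0.796073
t=1.140000, u=0.796073: f=-0.303312 → u ← 0.796073 + 0.38·(-0.303312) = 0.680815
t=1.520000, u=0.680815: f=-0.620901 → u ← 0.680815 + 0.38·(-0.620901) = 0.444873
u(1.9) ≈ 0.4449

0.4449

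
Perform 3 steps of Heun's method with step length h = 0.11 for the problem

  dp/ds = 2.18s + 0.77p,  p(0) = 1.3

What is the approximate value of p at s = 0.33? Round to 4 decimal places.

1.8037

Heun: k1 = f(s_n, p_n); k2 = f(s_n + h, p_n + h·k1); p_{n+1} = p_n + (h/2)·(k1 + k2).
s=0.000000, p=1.300000:
  k1 = f(0.000000, 1.300000) = 1.001000
  k2 = f(0.110000, 1.410110) = 1.325585
  p ← 1.300000 + (0.11/2)·(1.001000 + 1.325585) = 1.427962
s=0.110000, p=1.427962:
  k1 = f(0.110000, 1.427962) = 1.339331
  k2 = f(0.220000, 1.575289) = 1.692572
  p ← 1.427962 + (0.11/2)·(1.339331 + 1.692572) = 1.594717
s=0.220000, p=1.594717:
  k1 = f(0.220000, 1.594717) = 1.707532
  k2 = f(0.330000, 1.782545) = 2.091960
  p ← 1.594717 + (0.11/2)·(1.707532 + 2.091960) = 1.803689
p(0.33) ≈ 1.8037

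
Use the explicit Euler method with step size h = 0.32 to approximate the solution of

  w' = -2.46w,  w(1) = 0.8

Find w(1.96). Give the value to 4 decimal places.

Euler: w_{n+1} = w_n + h·f(t_n, w_n).
t=1.000000, w=0.800000: f=-1.968000 → w ← 0.800000 + 0.32·(-1.968000) = 0.170240
t=1.320000, w=0.170240: f=-0.418790 → w ← 0.170240 + 0.32·(-0.418790) = 0.036227
t=1.640000, w=0.036227: f=-0.089119 → w ← 0.036227 + 0.32·(-0.089119) = 0.007709
w(1.96) ≈ 0.0077

0.0077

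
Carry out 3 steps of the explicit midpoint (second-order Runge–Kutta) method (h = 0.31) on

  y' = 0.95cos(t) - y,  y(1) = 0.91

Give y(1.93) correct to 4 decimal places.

Midpoint: k1 = f(t_n, y_n); k2 = f(t_n + h/2, y_n + (h/2)·k1); y_{n+1} = y_n + h·k2.
t=1.000000, y=0.910000:
  k1 = f(1.000000, 0.910000) = -0.396713
  k2 = f(1.155000, 0.848510) = -0.464787
  y ← 0.910000 + 0.31·(-0.464787) = 0.765916
t=1.310000, y=0.765916:
  k1 = f(1.310000, 0.765916) = -0.520959
  k2 = f(1.465000, 0.685167) = -0.584848
  y ← 0.765916 + 0.31·(-0.584848) = 0.584613
t=1.620000, y=0.584613:
  k1 = f(1.620000, 0.584613) = -0.631338
  k2 = f(1.775000, 0.486756) = -0.679404
  y ← 0.584613 + 0.31·(-0.679404) = 0.373998
y(1.93) ≈ 0.3740

0.3740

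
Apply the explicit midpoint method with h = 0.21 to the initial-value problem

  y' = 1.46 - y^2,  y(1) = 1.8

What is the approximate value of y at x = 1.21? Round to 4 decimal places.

1.5602

Midpoint: k1 = f(x_n, y_n); k2 = f(x_n + h/2, y_n + (h/2)·k1); y_{n+1} = y_n + h·k2.
x=1.000000, y=1.800000:
  k1 = f(1.000000, 1.800000) = -1.780000
  k2 = f(1.105000, 1.613100) = -1.142092
  y ← 1.800000 + 0.21·(-1.142092) = 1.560161
y(1.21) ≈ 1.5602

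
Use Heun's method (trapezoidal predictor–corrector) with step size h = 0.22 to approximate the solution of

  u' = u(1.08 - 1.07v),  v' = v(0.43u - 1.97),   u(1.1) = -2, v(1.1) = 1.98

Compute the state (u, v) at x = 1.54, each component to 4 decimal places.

-1.9049, 0.6641

Heun on (u,v): k1 = f(x_n, state_n); k2 = f(x_n + h, state_n + h·k1); state_{n+1} = state_n + (h/2)·(k1 + k2).
1.100000: (-2.000000, 1.980000)
  k1 = (2.077200, -5.603400)
  predictor → (-1.543016, 0.747252)
  k2 = (-0.432724, -1.967886)
  → (-1.819108, 1.147159)
1.320000: (-1.819108, 1.147159)
  k1 = (0.268245, -3.157228)
  predictor → (-1.760094, 0.452568)
  k2 = (-1.048579, -1.234081)
  → (-1.904944, 0.664114)
(u(1.54), v(1.54)) ≈ (-1.9049, 0.6641)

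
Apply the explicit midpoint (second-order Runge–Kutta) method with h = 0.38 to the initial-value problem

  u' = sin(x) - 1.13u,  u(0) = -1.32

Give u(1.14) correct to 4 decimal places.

0.0159

Midpoint: k1 = f(x_n, u_n); k2 = f(x_n + h/2, u_n + (h/2)·k1); u_{n+1} = u_n + h·k2.
x=0.000000, u=-1.320000:
  k1 = f(0.000000, -1.320000) = 1.491600
  k2 = f(0.190000, -1.036596) = 1.360212
  u ← -1.320000 + 0.38·1.360212 = -0.803119
x=0.380000, u=-0.803119:
  k1 = f(0.380000, -0.803119) = 1.278445
  k2 = f(0.570000, -0.560215) = 1.172675
  u ← -0.803119 + 0.38·1.172675 = -0.357503
x=0.760000, u=-0.357503:
  k1 = f(0.760000, -0.357503) = 1.092900
  k2 = f(0.950000, -0.149852) = 0.982748
  u ← -0.357503 + 0.38·0.982748 = 0.015941
u(1.14) ≈ 0.0159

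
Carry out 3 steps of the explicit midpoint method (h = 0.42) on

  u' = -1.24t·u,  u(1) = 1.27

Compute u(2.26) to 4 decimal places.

Midpoint: k1 = f(t_n, u_n); k2 = f(t_n + h/2, u_n + (h/2)·k1); u_{n+1} = u_n + h·k2.
t=1.000000, u=1.270000:
  k1 = f(1.000000, 1.270000) = -1.574800
  k2 = f(1.210000, 0.939292) = -1.409314
  u ← 1.270000 + 0.42·(-1.409314) = 0.678088
t=1.420000, u=0.678088:
  k1 = f(1.420000, 0.678088) = -1.193978
  k2 = f(1.630000, 0.427353) = -0.863766
  u ← 0.678088 + 0.42·(-0.863766) = 0.315307
t=1.840000, u=0.315307:
  k1 = f(1.840000, 0.315307) = -0.719404
  k2 = f(2.050000, 0.164232) = -0.417477
  u ← 0.315307 + 0.42·(-0.417477) = 0.139966
u(2.26) ≈ 0.1400

0.1400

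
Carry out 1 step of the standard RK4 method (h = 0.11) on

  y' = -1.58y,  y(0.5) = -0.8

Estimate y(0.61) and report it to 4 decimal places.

-0.6724

RK4: k1 = f(t_n, y_n); k2 = f(t_n + h/2, y_n + (h/2)·k1); k3 = f(t_n + h/2, y_n + (h/2)·k2); k4 = f(t_n + h, y_n + h·k3); y_{n+1} = y_n + (h/6)·(k1 + 2k2 + 2k3 + k4).
t=0.500000, y=-0.800000:
  k1 = f(0.500000, -0.800000) = 1.264000
  k2 = f(0.555000, -0.730480) = 1.154158
  k3 = f(0.555000, -0.736521) = 1.163704
  k4 = f(0.610000, -0.671993) = 1.061748
  y ← -0.800000 + (0.11/6)·(k1 + 2k2 + 2k3 + k4) = -0.672373
y(0.61) ≈ -0.6724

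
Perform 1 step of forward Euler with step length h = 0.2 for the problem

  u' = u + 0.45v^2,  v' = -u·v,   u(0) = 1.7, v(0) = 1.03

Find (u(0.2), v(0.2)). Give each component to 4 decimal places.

2.1355, 0.6798

Euler on (u,v): u_{n+1} = u_n + h·u', v_{n+1} = v_n + h·v'.
0.000000: (1.700000, 1.030000); f=(2.177405, -1.751000) → (2.135481, 0.679800)
(u(0.2), v(0.2)) ≈ (2.1355, 0.6798)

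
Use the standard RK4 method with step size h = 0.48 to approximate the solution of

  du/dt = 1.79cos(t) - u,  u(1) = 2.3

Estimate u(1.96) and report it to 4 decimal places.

RK4: k1 = f(t_n, u_n); k2 = f(t_n + h/2, u_n + (h/2)·k1); k3 = f(t_n + h/2, u_n + (h/2)·k2); k4 = f(t_n + h, u_n + h·k3); u_{n+1} = u_n + (h/6)·(k1 + 2k2 + 2k3 + k4).
t=1.000000, u=2.300000:
  k1 = f(1.000000, 2.300000) = -1.332859
  k2 = f(1.240000, 1.980114) = -1.398729
  k3 = f(1.240000, 1.964305) = -1.382920
  k4 = f(1.480000, 1.636198) = -1.473896
  u ← 2.300000 + (0.48/6)·(k1 + 2k2 + 2k3 + k4) = 1.630396
t=1.480000, u=1.630396:
  k1 = f(1.480000, 1.630396) = -1.468094
  k2 = f(1.720000, 1.278053) = -1.544138
  k3 = f(1.720000, 1.259803) = -1.525887
  k4 = f(1.960000, 0.897970) = -1.577189
  u ← 1.630396 + (0.48/6)·(k1 + 2k2 + 2k3 + k4) = 0.895569
u(1.96) ≈ 0.8956

0.8956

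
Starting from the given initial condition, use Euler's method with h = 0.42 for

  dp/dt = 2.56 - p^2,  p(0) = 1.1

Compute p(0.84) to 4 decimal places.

1.5751

Euler: p_{n+1} = p_n + h·f(t_n, p_n).
t=0.000000, p=1.100000: f=1.350000 → p ← 1.100000 + 0.42·1.350000 = 1.667000
t=0.420000, p=1.667000: f=-0.218889 → p ← 1.667000 + 0.42·(-0.218889) = 1.575067
p(0.84) ≈ 1.5751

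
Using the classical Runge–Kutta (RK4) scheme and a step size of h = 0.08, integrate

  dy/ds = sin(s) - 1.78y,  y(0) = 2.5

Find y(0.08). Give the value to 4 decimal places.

2.1712

RK4: k1 = f(s_n, y_n); k2 = f(s_n + h/2, y_n + (h/2)·k1); k3 = f(s_n + h/2, y_n + (h/2)·k2); k4 = f(s_n + h, y_n + h·k3); y_{n+1} = y_n + (h/6)·(k1 + 2k2 + 2k3 + k4).
s=0.000000, y=2.500000:
  k1 = f(0.000000, 2.500000) = -4.450000
  k2 = f(0.040000, 2.322000) = -4.093171
  k3 = f(0.040000, 2.336273) = -4.118577
  k4 = f(0.080000, 2.170514) = -3.783600
  y ← 2.500000 + (0.08/6)·(k1 + 2k2 + 2k3 + k4) = 2.171239
y(0.08) ≈ 2.1712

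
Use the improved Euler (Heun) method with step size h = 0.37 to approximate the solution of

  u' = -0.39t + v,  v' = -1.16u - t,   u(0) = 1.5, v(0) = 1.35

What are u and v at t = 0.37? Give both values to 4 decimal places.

Heun on (u,v): k1 = f(t_n, state_n); k2 = f(t_n + h, state_n + h·k1); state_{n+1} = state_n + (h/2)·(k1 + k2).
0.000000: (1.500000, 1.350000)
  k1 = (1.350000, -1.740000)
  predictor → (1.999500, 0.706200)
  k2 = (0.561900, -2.689420)
  → (1.853702, 0.530557)
(u(0.37), v(0.37)) ≈ (1.8537, 0.5306)

1.8537, 0.5306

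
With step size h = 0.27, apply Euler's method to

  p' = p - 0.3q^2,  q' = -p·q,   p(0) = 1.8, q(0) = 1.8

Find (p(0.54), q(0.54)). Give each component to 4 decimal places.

Euler on (p,q): p_{n+1} = p_n + h·p', q_{n+1} = q_n + h·q'.
0.000000: (1.800000, 1.800000); f=(0.828000, -3.240000) → (2.023560, 0.925200)
0.270000: (2.023560, 0.925200); f=(1.766761, -1.872198) → (2.500586, 0.419707)
(p(0.54), q(0.54)) ≈ (2.5006, 0.4197)

2.5006, 0.4197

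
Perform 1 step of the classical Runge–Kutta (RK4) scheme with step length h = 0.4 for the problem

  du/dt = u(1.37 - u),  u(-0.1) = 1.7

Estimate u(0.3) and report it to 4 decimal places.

RK4: k1 = f(t_n, u_n); k2 = f(t_n + h/2, u_n + (h/2)·k1); k3 = f(t_n + h/2, u_n + (h/2)·k2); k4 = f(t_n + h, u_n + h·k3); u_{n+1} = u_n + (h/6)·(k1 + 2k2 + 2k3 + k4).
t=-0.100000, u=1.700000:
  k1 = f(-0.100000, 1.700000) = -0.561000
  k2 = f(0.100000, 1.587800) = -0.345823
  k3 = f(0.100000, 1.630835) = -0.425380
  k4 = f(0.300000, 1.529848) = -0.244543
  u ← 1.700000 + (0.4/6)·(k1 + 2k2 + 2k3 + k4) = 1.543470
u(0.3) ≈ 1.5435

1.5435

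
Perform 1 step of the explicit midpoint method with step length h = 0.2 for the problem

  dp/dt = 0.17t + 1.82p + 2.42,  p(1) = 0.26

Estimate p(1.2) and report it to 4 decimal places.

0.9875

Midpoint: k1 = f(t_n, p_n); k2 = f(t_n + h/2, p_n + (h/2)·k1); p_{n+1} = p_n + h·k2.
t=1.000000, p=0.260000:
  k1 = f(1.000000, 0.260000) = 3.063200
  k2 = f(1.100000, 0.566320) = 3.637702
  p ← 0.260000 + 0.2·3.637702 = 0.987540
p(1.2) ≈ 0.9875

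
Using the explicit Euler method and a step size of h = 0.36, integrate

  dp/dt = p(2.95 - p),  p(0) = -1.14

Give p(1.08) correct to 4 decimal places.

Euler: p_{n+1} = p_n + h·f(t_n, p_n).
t=0.000000, p=-1.140000: f=-4.662600 → p ← -1.140000 + 0.36·(-4.662600) = -2.818536
t=0.360000, p=-2.818536: f=-16.258826 → p ← -2.818536 + 0.36·(-16.258826) = -8.671713
t=0.720000, p=-8.671713: f=-100.780170 → p ← -8.671713 + 0.36·(-100.780170) = -44.952575
p(1.08) ≈ -44.9526

-44.9526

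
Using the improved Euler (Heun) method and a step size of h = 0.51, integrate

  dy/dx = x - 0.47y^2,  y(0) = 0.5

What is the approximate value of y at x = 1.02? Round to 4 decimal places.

Heun: k1 = f(x_n, y_n); k2 = f(x_n + h, y_n + h·k1); y_{n+1} = y_n + (h/2)·(k1 + k2).
x=0.000000, y=0.500000:
  k1 = f(0.000000, 0.500000) = -0.117500
  k2 = f(0.510000, 0.440075) = 0.418977
  y ← 0.500000 + (0.51/2)·(-0.117500 + 0.418977) = 0.576877
x=0.510000, y=0.576877:
  k1 = f(0.510000, 0.576877) = 0.353590
  k2 = f(1.020000, 0.757208) = 0.750519
  y ← 0.576877 + (0.51/2)·(0.353590 + 0.750519) = 0.858425
y(1.02) ≈ 0.8584

0.8584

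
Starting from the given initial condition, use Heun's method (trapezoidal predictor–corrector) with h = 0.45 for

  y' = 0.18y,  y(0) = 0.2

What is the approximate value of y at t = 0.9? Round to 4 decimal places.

0.2351

Heun: k1 = f(t_n, y_n); k2 = f(t_n + h, y_n + h·k1); y_{n+1} = y_n + (h/2)·(k1 + k2).
t=0.000000, y=0.200000:
  k1 = f(0.000000, 0.200000) = 0.036000
  k2 = f(0.450000, 0.216200) = 0.038916
  y ← 0.200000 + (0.45/2)·(0.036000 + 0.038916) = 0.216856
t=0.450000, y=0.216856:
  k1 = f(0.450000, 0.216856) = 0.039034
  k2 = f(0.900000, 0.234421) = 0.042196
  y ← 0.216856 + (0.45/2)·(0.039034 + 0.042196) = 0.235133
y(0.9) ≈ 0.2351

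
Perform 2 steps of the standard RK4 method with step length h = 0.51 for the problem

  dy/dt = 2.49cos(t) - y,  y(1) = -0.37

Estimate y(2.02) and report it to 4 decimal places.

-0.1741

RK4: k1 = f(t_n, y_n); k2 = f(t_n + h/2, y_n + (h/2)·k1); k3 = f(t_n + h/2, y_n + (h/2)·k2); k4 = f(t_n + h, y_n + h·k3); y_{n+1} = y_n + (h/6)·(k1 + 2k2 + 2k3 + k4).
t=1.000000, y=-0.370000:
  k1 = f(1.000000, -0.370000) = 1.715353
  k2 = f(1.255000, 0.067415) = 0.705913
  k3 = f(1.255000, -0.189992) = 0.963320
  k4 = f(1.510000, 0.121293) = 0.029996
  y ← -0.370000 + (0.51/6)·(k1 + 2k2 + 2k3 + k4) = 0.062124
t=1.510000, y=0.062124:
  k1 = f(1.510000, 0.062124) = 0.089165
  k2 = f(1.765000, 0.084861) = -0.565395
  k3 = f(1.765000, -0.082051) = -0.398482
  k4 = f(2.020000, -0.141101) = -0.940177
  y ← 0.062124 + (0.51/6)·(k1 + 2k2 + 2k3 + k4) = -0.174071
y(2.02) ≈ -0.1741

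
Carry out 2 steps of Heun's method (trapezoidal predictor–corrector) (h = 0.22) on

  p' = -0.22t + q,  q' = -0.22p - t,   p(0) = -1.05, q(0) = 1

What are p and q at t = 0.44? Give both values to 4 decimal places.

Heun on (p,q): k1 = f(t_n, state_n); k2 = f(t_n + h, state_n + h·k1); state_{n+1} = state_n + (h/2)·(k1 + k2).
0.000000: (-1.050000, 1.000000)
  k1 = (1.000000, 0.231000)
  predictor → (-0.830000, 1.050820)
  k2 = (1.002420, -0.037400)
  → (-0.829734, 1.021296)
0.220000: (-0.829734, 1.021296)
  k1 = (0.972896, -0.037459)
  predictor → (-0.615697, 1.013055)
  k2 = (0.916255, -0.304547)
  → (-0.621927, 0.983675)
(p(0.44), q(0.44)) ≈ (-0.6219, 0.9837)

-0.6219, 0.9837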